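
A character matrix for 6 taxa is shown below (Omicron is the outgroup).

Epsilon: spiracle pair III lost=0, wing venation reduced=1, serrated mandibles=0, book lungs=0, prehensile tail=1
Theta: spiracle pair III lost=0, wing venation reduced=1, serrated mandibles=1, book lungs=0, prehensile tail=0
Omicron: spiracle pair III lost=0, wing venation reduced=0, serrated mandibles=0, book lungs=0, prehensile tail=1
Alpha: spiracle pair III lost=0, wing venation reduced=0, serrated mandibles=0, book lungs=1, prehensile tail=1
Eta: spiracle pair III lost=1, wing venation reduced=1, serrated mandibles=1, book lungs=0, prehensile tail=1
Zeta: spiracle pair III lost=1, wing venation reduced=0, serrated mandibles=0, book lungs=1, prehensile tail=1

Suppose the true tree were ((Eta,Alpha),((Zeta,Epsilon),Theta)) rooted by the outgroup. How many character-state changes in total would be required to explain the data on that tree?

Map each character onto ((Eta,Alpha),((Zeta,Epsilon),Theta)) (rooted by Omicron) and count the minimum state changes it requires (Fitch parsimony):
spiracle pair III lost: 2; wing venation reduced: 3; serrated mandibles: 2; book lungs: 2; prehensile tail: 1.
Total tree length = 10.

10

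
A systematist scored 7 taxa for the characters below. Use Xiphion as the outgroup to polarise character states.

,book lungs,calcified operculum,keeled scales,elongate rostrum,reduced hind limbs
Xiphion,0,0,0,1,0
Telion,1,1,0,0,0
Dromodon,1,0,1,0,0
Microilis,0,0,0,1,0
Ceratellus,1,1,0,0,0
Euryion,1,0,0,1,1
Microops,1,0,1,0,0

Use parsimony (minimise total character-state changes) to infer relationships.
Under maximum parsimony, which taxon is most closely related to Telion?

Character polarity is set by the outgroup: the derived state is whichever differs from the outgroup's state, so for elongate rostrum the derived state is '0', and for the remaining characters it is '1'.
Only Ceratellus, Dromodon, Euryion, Microops, and Telion show the derived state '1' for book lungs, supporting them as a clade.
calcified operculum: derived state '1' in Ceratellus and Telion only — synapomorphy for {Ceratellus, Telion}.
keeled scales (derived state '1') is shared by Dromodon and Microops — a synapomorphy uniting that clade.
elongate rostrum (derived state '0') is shared by Ceratellus, Dromodon, Microops, and Telion — a synapomorphy uniting that clade.
reduced hind limbs (derived state '1') is unique to Euryion (autapomorphy; uninformative for grouping).
Most parsimonious ingroup topology: ((((Telion,Ceratellus),(Dromodon,Microops)),Euryion),Microilis).
Telion and Ceratellus form a cherry on this tree, so they are sister taxa.

Ceratellus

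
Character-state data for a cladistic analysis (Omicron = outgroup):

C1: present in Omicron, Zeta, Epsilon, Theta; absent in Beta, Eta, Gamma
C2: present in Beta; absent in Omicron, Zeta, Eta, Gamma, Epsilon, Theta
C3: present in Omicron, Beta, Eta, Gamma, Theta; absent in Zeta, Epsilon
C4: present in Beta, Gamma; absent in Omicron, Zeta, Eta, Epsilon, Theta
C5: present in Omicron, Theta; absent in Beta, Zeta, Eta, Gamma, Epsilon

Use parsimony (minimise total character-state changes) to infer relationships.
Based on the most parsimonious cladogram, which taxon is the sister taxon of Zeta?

Character polarity is set by the outgroup: the derived state is whichever differs from the outgroup's state, so for C1, C3, C5 the derived state is 'absent', and for the remaining characters it is 'present'.
Only Beta, Eta, and Gamma show the derived state 'absent' for C1, supporting them as a clade.
C2 (derived state 'present') is unique to Beta (autapomorphy; uninformative for grouping).
Only Epsilon and Zeta show the derived state 'absent' for C3, supporting them as a clade.
C4 (derived state 'present') is shared by Beta and Gamma — a synapomorphy uniting that clade.
C5: derived state 'absent' in Beta, Epsilon, Eta, Gamma, and Zeta only — synapomorphy for {Beta, Epsilon, Eta, Gamma, Zeta}.
Most parsimonious ingroup topology: ((((Beta,Gamma),Eta),(Zeta,Epsilon)),Theta).
Zeta and Epsilon form a cherry on this tree, so they are sister taxa.

Epsilon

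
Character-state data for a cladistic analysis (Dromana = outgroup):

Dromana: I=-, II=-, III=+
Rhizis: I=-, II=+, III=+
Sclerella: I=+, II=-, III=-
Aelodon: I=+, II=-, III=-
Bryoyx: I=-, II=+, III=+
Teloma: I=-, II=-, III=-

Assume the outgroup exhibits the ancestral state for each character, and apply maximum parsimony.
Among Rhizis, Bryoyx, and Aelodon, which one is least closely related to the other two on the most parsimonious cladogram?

Aelodon

Character polarity is set by the outgroup: the derived state is whichever differs from the outgroup's state, so for III the derived state is '-', and for the remaining characters it is '+'.
I: derived state '+' in Aelodon and Sclerella only — synapomorphy for {Aelodon, Sclerella}.
II: derived state '+' in Bryoyx and Rhizis only — synapomorphy for {Bryoyx, Rhizis}.
III (derived state '-') is shared by Aelodon, Sclerella, and Teloma — a synapomorphy uniting that clade.
Most parsimonious ingroup topology: ((Rhizis,Bryoyx),((Sclerella,Aelodon),Teloma)).
Bryoyx and Rhizis share a more recent common ancestor with each other than either does with Aelodon, so Aelodon is the least closely related of the three.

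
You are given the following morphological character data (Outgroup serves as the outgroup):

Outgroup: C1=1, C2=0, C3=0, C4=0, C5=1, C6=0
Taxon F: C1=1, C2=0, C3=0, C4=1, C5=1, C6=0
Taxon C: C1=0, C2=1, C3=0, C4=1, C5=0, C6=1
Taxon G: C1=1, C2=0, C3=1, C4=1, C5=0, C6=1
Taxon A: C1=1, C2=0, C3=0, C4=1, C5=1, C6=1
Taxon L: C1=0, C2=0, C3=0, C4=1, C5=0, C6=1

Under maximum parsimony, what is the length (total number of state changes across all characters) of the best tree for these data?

Character polarity is set by the outgroup: the derived state is whichever differs from the outgroup's state, so for C1, C5 the derived state is '0', and for the remaining characters it is '1'.
Only Taxon C and Taxon L show the derived state '0' for C1, supporting them as a clade.
C2: derived state '1' in Taxon C only — an autapomorphy, so it tells us nothing about relationships among taxa.
C3 (derived state '1') is unique to Taxon G (autapomorphy; uninformative for grouping).
C4 (derived state '1') is shared by all ingroup taxa — unites the whole ingroup.
C5 (derived state '0') is shared by Taxon C, Taxon G, and Taxon L — a synapomorphy uniting that clade.
C6: derived state '1' in Taxon A, Taxon C, Taxon G, and Taxon L only — synapomorphy for {Taxon A, Taxon C, Taxon G, Taxon L}.
Most parsimonious ingroup topology: (Taxon F,(((Taxon C,Taxon L),Taxon G),Taxon A)).
Changes per character on this tree: C1: 1; C2: 1; C3: 1; C4: 1; C5: 1; C6: 1.
Total = 6.

6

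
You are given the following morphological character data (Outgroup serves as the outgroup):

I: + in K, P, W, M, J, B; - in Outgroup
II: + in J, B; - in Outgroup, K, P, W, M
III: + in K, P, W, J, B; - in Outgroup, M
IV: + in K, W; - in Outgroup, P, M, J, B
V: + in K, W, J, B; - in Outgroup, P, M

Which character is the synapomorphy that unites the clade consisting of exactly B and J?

II

The outgroup has state '-' for every character, so '+' is the derived state throughout.
All ingroup taxa share the derived state '+' for I; it defines the ingroup but does not resolve relationships within it.
II: derived state '+' in B and J only — synapomorphy for {B, J}.
Only B, J, K, P, and W show the derived state '+' for III, supporting them as a clade.
IV: derived state '+' in K and W only — synapomorphy for {K, W}.
V (derived state '+') is shared by B, J, K, and W — a synapomorphy uniting that clade.
Most parsimonious ingroup topology: ((((K,W),(J,B)),P),M).
The clade {B, J} is supported by II: its derived state '+' occurs in exactly those taxa and in no other taxon (including the outgroup).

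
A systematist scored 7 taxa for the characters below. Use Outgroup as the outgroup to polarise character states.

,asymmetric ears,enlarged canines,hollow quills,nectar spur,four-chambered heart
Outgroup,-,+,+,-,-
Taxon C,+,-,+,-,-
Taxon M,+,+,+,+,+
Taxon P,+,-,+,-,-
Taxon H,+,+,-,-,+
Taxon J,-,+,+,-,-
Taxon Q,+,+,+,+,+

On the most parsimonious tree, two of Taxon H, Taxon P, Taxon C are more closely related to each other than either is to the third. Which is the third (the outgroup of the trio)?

Character polarity is set by the outgroup: the derived state is whichever differs from the outgroup's state, so for enlarged canines, hollow quills the derived state is '-', and for the remaining characters it is '+'.
asymmetric ears (derived state '+') is shared by Taxon C, Taxon H, Taxon M, Taxon P, and Taxon Q — a synapomorphy uniting that clade.
enlarged canines (derived state '-') is shared by Taxon C and Taxon P — a synapomorphy uniting that clade.
hollow quills: derived state '-' in Taxon H only — an autapomorphy, so it tells us nothing about relationships among taxa.
nectar spur: derived state '+' in Taxon M and Taxon Q only — synapomorphy for {Taxon M, Taxon Q}.
four-chambered heart: derived state '+' in Taxon H, Taxon M, and Taxon Q only — synapomorphy for {Taxon H, Taxon M, Taxon Q}.
Most parsimonious ingroup topology: (((Taxon C,Taxon P),((Taxon M,Taxon Q),Taxon H)),Taxon J).
Taxon C and Taxon P share a more recent common ancestor with each other than either does with Taxon H, so Taxon H is the least closely related of the three.

Taxon H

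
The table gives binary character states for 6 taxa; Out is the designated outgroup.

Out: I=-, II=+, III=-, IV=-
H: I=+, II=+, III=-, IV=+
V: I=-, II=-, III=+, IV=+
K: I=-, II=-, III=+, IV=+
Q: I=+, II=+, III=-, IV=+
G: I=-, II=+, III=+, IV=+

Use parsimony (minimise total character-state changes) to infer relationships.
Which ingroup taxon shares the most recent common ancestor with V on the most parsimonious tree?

Character polarity is set by the outgroup: the derived state is whichever differs from the outgroup's state, so for II the derived state is '-', and for the remaining characters it is '+'.
Only H and Q show the derived state '+' for I, supporting them as a clade.
II (derived state '-') is shared by K and V — a synapomorphy uniting that clade.
III: derived state '+' in G, K, and V only — synapomorphy for {G, K, V}.
All ingroup taxa share the derived state '+' for IV; it defines the ingroup but does not resolve relationships within it.
Most parsimonious ingroup topology: ((H,Q),((V,K),G)).
V and K form a cherry on this tree, so they are sister taxa.

K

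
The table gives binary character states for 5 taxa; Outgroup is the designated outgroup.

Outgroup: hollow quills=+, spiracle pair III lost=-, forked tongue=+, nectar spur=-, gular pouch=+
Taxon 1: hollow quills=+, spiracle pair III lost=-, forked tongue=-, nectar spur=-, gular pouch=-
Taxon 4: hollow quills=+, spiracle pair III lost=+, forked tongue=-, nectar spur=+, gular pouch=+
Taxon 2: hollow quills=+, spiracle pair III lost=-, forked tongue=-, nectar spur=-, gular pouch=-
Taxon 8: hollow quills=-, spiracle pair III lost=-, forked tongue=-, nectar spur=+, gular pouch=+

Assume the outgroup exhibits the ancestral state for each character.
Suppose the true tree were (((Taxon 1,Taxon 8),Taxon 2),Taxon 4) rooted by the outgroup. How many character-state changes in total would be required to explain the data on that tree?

Map each character onto (((Taxon 1,Taxon 8),Taxon 2),Taxon 4) (rooted by Outgroup) and count the minimum state changes it requires (Fitch parsimony):
hollow quills: 1; spiracle pair III lost: 1; forked tongue: 1; nectar spur: 2; gular pouch: 2.
Total tree length = 7.

7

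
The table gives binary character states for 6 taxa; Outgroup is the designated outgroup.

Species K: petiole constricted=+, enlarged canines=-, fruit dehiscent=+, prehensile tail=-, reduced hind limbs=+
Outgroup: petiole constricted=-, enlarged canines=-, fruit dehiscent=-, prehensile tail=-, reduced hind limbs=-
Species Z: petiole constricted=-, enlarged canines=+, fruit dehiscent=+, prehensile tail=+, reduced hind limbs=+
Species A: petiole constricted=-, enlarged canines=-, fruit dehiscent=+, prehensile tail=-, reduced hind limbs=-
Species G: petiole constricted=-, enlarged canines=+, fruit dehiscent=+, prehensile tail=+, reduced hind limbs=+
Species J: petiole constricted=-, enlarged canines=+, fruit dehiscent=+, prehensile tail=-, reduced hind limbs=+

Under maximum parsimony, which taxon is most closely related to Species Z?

Species G

The outgroup has state '-' for every character, so '+' is the derived state throughout.
petiole constricted: derived state '+' in Species K only — an autapomorphy, so it tells us nothing about relationships among taxa.
enlarged canines (derived state '+') is shared by Species G, Species J, and Species Z — a synapomorphy uniting that clade.
fruit dehiscent (derived state '+') is shared by all ingroup taxa — unites the whole ingroup.
prehensile tail: derived state '+' in Species G and Species Z only — synapomorphy for {Species G, Species Z}.
reduced hind limbs: derived state '+' in Species G, Species J, Species K, and Species Z only — synapomorphy for {Species G, Species J, Species K, Species Z}.
Most parsimonious ingroup topology: (Species A,(((Species G,Species Z),Species J),Species K)).
Species Z and Species G form a cherry on this tree, so they are sister taxa.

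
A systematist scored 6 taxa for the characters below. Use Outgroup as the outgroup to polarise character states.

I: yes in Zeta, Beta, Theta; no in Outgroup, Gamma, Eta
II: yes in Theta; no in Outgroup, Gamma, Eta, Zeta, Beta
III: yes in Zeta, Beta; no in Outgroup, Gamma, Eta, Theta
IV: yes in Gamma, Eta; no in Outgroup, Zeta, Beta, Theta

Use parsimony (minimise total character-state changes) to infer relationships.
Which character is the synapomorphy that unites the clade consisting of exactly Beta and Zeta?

The outgroup has state 'no' for every character, so 'yes' is the derived state throughout.
Only Beta, Theta, and Zeta show the derived state 'yes' for I, supporting them as a clade.
II: derived state 'yes' in Theta only — an autapomorphy, so it tells us nothing about relationships among taxa.
III (derived state 'yes') is shared by Beta and Zeta — a synapomorphy uniting that clade.
Only Eta and Gamma show the derived state 'yes' for IV, supporting them as a clade.
Most parsimonious ingroup topology: ((Gamma,Eta),((Zeta,Beta),Theta)).
The clade {Beta, Zeta} is supported by III: its derived state 'yes' occurs in exactly those taxa and in no other taxon (including the outgroup).

III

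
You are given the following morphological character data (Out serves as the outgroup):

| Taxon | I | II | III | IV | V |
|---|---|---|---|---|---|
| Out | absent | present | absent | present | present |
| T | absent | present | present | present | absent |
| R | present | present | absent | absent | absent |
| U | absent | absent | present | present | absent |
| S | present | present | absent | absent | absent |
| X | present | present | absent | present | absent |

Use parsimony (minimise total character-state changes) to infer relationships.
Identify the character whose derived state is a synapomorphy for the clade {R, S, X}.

Character polarity is set by the outgroup: the derived state is whichever differs from the outgroup's state, so for II, IV, V the derived state is 'absent', and for the remaining characters it is 'present'.
I (derived state 'present') is shared by R, S, and X — a synapomorphy uniting that clade.
II (derived state 'absent') is unique to U (autapomorphy; uninformative for grouping).
Only T and U show the derived state 'present' for III, supporting them as a clade.
IV (derived state 'absent') is shared by R and S — a synapomorphy uniting that clade.
V (derived state 'absent') is shared by all ingroup taxa — unites the whole ingroup.
Most parsimonious ingroup topology: ((T,U),((R,S),X)).
The clade {R, S, X} is supported by I: its derived state 'present' occurs in exactly those taxa and in no other taxon (including the outgroup).

I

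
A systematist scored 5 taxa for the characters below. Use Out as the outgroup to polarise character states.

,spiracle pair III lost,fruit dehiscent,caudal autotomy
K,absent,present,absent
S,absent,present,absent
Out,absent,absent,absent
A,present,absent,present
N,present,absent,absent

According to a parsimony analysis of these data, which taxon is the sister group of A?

N

The outgroup has state 'absent' for every character, so 'present' is the derived state throughout.
Only A and N show the derived state 'present' for spiracle pair III lost, supporting them as a clade.
fruit dehiscent: derived state 'present' in K and S only — synapomorphy for {K, S}.
caudal autotomy (derived state 'present') is unique to A (autapomorphy; uninformative for grouping).
Most parsimonious ingroup topology: ((K,S),(N,A)).
A and N form a cherry on this tree, so they are sister taxa.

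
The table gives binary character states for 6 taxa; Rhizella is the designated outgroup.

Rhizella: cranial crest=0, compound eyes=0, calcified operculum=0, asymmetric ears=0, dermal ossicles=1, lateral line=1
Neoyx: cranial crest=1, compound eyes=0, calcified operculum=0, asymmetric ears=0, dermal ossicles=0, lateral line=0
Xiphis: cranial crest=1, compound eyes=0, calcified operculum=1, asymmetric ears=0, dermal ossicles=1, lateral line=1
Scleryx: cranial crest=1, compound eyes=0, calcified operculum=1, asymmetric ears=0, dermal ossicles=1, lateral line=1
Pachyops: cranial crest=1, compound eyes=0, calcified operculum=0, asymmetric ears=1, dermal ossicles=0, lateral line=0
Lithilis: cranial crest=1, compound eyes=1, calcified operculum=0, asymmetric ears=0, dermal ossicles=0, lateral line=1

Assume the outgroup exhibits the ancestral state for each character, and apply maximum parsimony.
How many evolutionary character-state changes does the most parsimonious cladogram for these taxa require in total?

Character polarity is set by the outgroup: the derived state is whichever differs from the outgroup's state, so for dermal ossicles, lateral line the derived state is '0', and for the remaining characters it is '1'.
All ingroup taxa share the derived state '1' for cranial crest; it defines the ingroup but does not resolve relationships within it.
compound eyes: derived state '1' in Lithilis only — an autapomorphy, so it tells us nothing about relationships among taxa.
calcified operculum: derived state '1' in Scleryx and Xiphis only — synapomorphy for {Scleryx, Xiphis}.
asymmetric ears: derived state '1' in Pachyops only — an autapomorphy, so it tells us nothing about relationships among taxa.
dermal ossicles: derived state '0' in Lithilis, Neoyx, and Pachyops only — synapomorphy for {Lithilis, Neoyx, Pachyops}.
lateral line: derived state '0' in Neoyx and Pachyops only — synapomorphy for {Neoyx, Pachyops}.
Most parsimonious ingroup topology: (((Neoyx,Pachyops),Lithilis),(Xiphis,Scleryx)).
Changes per character on this tree: cranial crest: 1; compound eyes: 1; calcified operculum: 1; asymmetric ears: 1; dermal ossicles: 1; lateral line: 1.
Total = 6.

6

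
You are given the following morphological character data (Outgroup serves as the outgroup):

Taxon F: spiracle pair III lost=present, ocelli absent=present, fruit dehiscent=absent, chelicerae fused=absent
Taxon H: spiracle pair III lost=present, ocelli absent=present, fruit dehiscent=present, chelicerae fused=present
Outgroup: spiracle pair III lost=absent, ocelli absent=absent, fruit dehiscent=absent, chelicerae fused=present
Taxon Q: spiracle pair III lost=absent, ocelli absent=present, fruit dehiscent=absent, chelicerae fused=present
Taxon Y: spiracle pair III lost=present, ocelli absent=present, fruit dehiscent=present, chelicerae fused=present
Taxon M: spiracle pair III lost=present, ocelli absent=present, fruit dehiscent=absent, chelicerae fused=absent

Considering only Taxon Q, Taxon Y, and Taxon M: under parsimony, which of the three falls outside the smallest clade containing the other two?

Character polarity is set by the outgroup: the derived state is whichever differs from the outgroup's state, so for chelicerae fused the derived state is 'absent', and for the remaining characters it is 'present'.
Only Taxon F, Taxon H, Taxon M, and Taxon Y show the derived state 'present' for spiracle pair III lost, supporting them as a clade.
ocelli absent (derived state 'present') is shared by all ingroup taxa — unites the whole ingroup.
fruit dehiscent (derived state 'present') is shared by Taxon H and Taxon Y — a synapomorphy uniting that clade.
chelicerae fused (derived state 'absent') is shared by Taxon F and Taxon M — a synapomorphy uniting that clade.
Most parsimonious ingroup topology: (((Taxon H,Taxon Y),(Taxon F,Taxon M)),Taxon Q).
Taxon M and Taxon Y share a more recent common ancestor with each other than either does with Taxon Q, so Taxon Q is the least closely related of the three.

Taxon Q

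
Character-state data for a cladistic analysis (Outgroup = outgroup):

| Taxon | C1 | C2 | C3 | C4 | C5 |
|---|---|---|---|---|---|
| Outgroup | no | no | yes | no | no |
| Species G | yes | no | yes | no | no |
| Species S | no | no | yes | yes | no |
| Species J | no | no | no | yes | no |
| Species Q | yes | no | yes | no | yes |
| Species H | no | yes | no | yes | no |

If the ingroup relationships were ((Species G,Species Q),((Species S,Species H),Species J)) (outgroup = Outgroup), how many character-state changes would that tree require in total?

Map each character onto ((Species G,Species Q),((Species S,Species H),Species J)) (rooted by Outgroup) and count the minimum state changes it requires (Fitch parsimony):
C1: 1; C2: 1; C3: 2; C4: 1; C5: 1.
Total tree length = 6.

6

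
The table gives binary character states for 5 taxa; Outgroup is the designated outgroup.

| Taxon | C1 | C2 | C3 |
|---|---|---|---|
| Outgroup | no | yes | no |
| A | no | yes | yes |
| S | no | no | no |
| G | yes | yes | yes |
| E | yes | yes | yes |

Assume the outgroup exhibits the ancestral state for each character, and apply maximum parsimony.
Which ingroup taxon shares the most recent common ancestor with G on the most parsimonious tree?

Character polarity is set by the outgroup: the derived state is whichever differs from the outgroup's state, so for C2 the derived state is 'no', and for the remaining characters it is 'yes'.
Only E and G show the derived state 'yes' for C1, supporting them as a clade.
C2: derived state 'no' in S only — an autapomorphy, so it tells us nothing about relationships among taxa.
C3 (derived state 'yes') is shared by A, E, and G — a synapomorphy uniting that clade.
Most parsimonious ingroup topology: ((A,(G,E)),S).
G and E form a cherry on this tree, so they are sister taxa.

E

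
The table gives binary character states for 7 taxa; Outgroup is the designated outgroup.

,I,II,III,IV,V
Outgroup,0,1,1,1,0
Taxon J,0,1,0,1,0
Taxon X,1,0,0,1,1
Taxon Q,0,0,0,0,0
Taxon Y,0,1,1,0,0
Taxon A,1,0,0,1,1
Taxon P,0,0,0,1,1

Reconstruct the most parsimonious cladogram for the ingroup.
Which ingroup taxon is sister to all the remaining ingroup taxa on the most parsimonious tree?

Taxon Y

Character polarity is set by the outgroup: the derived state is whichever differs from the outgroup's state, so for II, III, IV the derived state is '0', and for the remaining characters it is '1'.
I (derived state '1') is shared by Taxon A and Taxon X — a synapomorphy uniting that clade.
Only Taxon A, Taxon P, Taxon Q, and Taxon X show the derived state '0' for II, supporting them as a clade.
III: derived state '0' in Taxon A, Taxon J, Taxon P, Taxon Q, and Taxon X only — synapomorphy for {Taxon A, Taxon J, Taxon P, Taxon Q, Taxon X}.
IV (state '0') occurs in Taxon Q and Taxon Y but conflicts with the nesting implied by the other characters — most parsimoniously interpreted as homoplasy.
V (derived state '1') is shared by Taxon A, Taxon P, and Taxon X — a synapomorphy uniting that clade.
Most parsimonious ingroup topology: ((Taxon J,(((Taxon X,Taxon A),Taxon P),Taxon Q)),Taxon Y).
Taxon Y is sister to the clade containing all other ingroup taxa, so it is the earliest-diverging (most basal) ingroup lineage.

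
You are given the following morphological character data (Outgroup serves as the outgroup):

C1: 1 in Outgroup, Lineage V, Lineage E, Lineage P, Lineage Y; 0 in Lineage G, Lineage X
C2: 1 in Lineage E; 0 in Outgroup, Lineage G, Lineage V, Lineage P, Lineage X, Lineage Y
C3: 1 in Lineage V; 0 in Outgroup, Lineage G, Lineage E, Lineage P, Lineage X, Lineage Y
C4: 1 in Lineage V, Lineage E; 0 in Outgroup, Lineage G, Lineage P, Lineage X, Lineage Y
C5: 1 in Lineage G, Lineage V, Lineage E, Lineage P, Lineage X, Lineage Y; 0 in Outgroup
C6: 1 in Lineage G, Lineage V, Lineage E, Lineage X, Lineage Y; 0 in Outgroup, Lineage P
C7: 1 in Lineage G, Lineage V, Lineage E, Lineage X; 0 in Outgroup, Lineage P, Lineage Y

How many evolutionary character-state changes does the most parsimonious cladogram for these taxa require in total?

Character polarity is set by the outgroup: the derived state is whichever differs from the outgroup's state, so for C1 the derived state is '0', and for the remaining characters it is '1'.
Only Lineage G and Lineage X show the derived state '0' for C1, supporting them as a clade.
C2 (derived state '1') is unique to Lineage E (autapomorphy; uninformative for grouping).
C3: derived state '1' in Lineage V only — an autapomorphy, so it tells us nothing about relationships among taxa.
Only Lineage E and Lineage V show the derived state '1' for C4, supporting them as a clade.
All ingroup taxa share the derived state '1' for C5; it defines the ingroup but does not resolve relationships within it.
C6 (derived state '1') is shared by Lineage E, Lineage G, Lineage V, Lineage X, and Lineage Y — a synapomorphy uniting that clade.
C7: derived state '1' in Lineage E, Lineage G, Lineage V, and Lineage X only — synapomorphy for {Lineage E, Lineage G, Lineage V, Lineage X}.
Most parsimonious ingroup topology: ((((Lineage G,Lineage X),(Lineage V,Lineage E)),Lineage Y),Lineage P).
Changes per character on this tree: C1: 1; C2: 1; C3: 1; C4: 1; C5: 1; C6: 1; C7: 1.
Total = 7.

7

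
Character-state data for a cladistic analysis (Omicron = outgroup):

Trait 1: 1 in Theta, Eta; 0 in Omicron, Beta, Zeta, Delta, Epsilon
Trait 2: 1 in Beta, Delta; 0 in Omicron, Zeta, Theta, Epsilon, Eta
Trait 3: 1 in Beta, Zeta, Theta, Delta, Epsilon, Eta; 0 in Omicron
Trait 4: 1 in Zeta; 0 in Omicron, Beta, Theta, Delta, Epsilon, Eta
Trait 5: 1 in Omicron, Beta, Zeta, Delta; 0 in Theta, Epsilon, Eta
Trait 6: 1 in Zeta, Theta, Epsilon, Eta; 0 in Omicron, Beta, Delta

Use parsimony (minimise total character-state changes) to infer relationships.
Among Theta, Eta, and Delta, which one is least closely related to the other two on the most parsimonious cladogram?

Delta

Character polarity is set by the outgroup: the derived state is whichever differs from the outgroup's state, so for Trait 5 the derived state is '0', and for the remaining characters it is '1'.
Trait 1: derived state '1' in Eta and Theta only — synapomorphy for {Eta, Theta}.
Only Beta and Delta show the derived state '1' for Trait 2, supporting them as a clade.
All ingroup taxa share the derived state '1' for Trait 3; it defines the ingroup but does not resolve relationships within it.
Trait 4 (derived state '1') is unique to Zeta (autapomorphy; uninformative for grouping).
Trait 5 (derived state '0') is shared by Epsilon, Eta, and Theta — a synapomorphy uniting that clade.
Trait 6 (derived state '1') is shared by Epsilon, Eta, Theta, and Zeta — a synapomorphy uniting that clade.
Most parsimonious ingroup topology: ((((Eta,Theta),Epsilon),Zeta),(Delta,Beta)).
Theta and Eta share a more recent common ancestor with each other than either does with Delta, so Delta is the least closely related of the three.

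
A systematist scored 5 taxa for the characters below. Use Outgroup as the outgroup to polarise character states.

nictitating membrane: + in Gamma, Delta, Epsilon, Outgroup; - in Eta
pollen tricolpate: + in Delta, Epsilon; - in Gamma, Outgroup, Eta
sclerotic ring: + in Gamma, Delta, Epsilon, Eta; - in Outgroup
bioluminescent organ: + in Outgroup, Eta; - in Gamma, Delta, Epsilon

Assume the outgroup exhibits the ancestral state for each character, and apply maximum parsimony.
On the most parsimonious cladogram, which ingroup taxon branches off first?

Character polarity is set by the outgroup: the derived state is whichever differs from the outgroup's state, so for nictitating membrane, bioluminescent organ the derived state is '-', and for the remaining characters it is '+'.
nictitating membrane (derived state '-') is unique to Eta (autapomorphy; uninformative for grouping).
pollen tricolpate: derived state '+' in Delta and Epsilon only — synapomorphy for {Delta, Epsilon}.
All ingroup taxa share the derived state '+' for sclerotic ring; it defines the ingroup but does not resolve relationships within it.
bioluminescent organ (derived state '-') is shared by Delta, Epsilon, and Gamma — a synapomorphy uniting that clade.
Most parsimonious ingroup topology: (((Epsilon,Delta),Gamma),Eta).
Eta is sister to the clade containing all other ingroup taxa, so it is the earliest-diverging (most basal) ingroup lineage.

Eta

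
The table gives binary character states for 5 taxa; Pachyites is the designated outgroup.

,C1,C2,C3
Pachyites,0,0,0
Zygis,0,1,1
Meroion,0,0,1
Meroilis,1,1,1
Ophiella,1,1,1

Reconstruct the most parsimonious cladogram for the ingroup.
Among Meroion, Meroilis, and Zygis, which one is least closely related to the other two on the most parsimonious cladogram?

The outgroup has state '0' for every character, so '1' is the derived state throughout.
Only Meroilis and Ophiella show the derived state '1' for C1, supporting them as a clade.
C2 (derived state '1') is shared by Meroilis, Ophiella, and Zygis — a synapomorphy uniting that clade.
All ingroup taxa share the derived state '1' for C3; it defines the ingroup but does not resolve relationships within it.
Most parsimonious ingroup topology: ((Zygis,(Meroilis,Ophiella)),Meroion).
Zygis and Meroilis share a more recent common ancestor with each other than either does with Meroion, so Meroion is the least closely related of the three.

Meroion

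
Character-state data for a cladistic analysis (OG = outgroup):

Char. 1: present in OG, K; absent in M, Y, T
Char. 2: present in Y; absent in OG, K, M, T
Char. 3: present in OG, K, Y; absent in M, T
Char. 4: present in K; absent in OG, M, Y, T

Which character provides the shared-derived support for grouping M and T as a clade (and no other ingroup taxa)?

Character polarity is set by the outgroup: the derived state is whichever differs from the outgroup's state, so for Char. 1, Char. 3 the derived state is 'absent', and for the remaining characters it is 'present'.
Char. 1 (derived state 'absent') is shared by M, T, and Y — a synapomorphy uniting that clade.
Char. 2: derived state 'present' in Y only — an autapomorphy, so it tells us nothing about relationships among taxa.
Char. 3 (derived state 'absent') is shared by M and T — a synapomorphy uniting that clade.
Char. 4 (derived state 'present') is unique to K (autapomorphy; uninformative for grouping).
Most parsimonious ingroup topology: (K,((M,T),Y)).
The clade {M, T} is supported by Char. 3: its derived state 'absent' occurs in exactly those taxa and in no other taxon (including the outgroup).

Char. 3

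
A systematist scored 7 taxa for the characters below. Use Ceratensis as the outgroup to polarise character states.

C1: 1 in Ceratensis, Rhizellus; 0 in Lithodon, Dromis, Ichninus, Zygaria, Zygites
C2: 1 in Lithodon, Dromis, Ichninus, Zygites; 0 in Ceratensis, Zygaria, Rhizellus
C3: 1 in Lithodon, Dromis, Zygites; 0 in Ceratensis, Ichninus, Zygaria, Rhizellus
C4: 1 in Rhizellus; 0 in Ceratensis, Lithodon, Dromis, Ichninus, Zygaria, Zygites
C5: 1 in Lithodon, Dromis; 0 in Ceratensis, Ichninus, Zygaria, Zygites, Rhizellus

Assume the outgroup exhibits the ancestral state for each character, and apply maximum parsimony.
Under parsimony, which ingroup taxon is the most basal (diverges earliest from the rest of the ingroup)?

Rhizellus

Character polarity is set by the outgroup: the derived state is whichever differs from the outgroup's state, so for C1 the derived state is '0', and for the remaining characters it is '1'.
Only Dromis, Ichninus, Lithodon, Zygaria, and Zygites show the derived state '0' for C1, supporting them as a clade.
C2 (derived state '1') is shared by Dromis, Ichninus, Lithodon, and Zygites — a synapomorphy uniting that clade.
C3: derived state '1' in Dromis, Lithodon, and Zygites only — synapomorphy for {Dromis, Lithodon, Zygites}.
C4 (derived state '1') is unique to Rhizellus (autapomorphy; uninformative for grouping).
Only Dromis and Lithodon show the derived state '1' for C5, supporting them as a clade.
Most parsimonious ingroup topology: (((((Lithodon,Dromis),Zygites),Ichninus),Zygaria),Rhizellus).
Rhizellus is sister to the clade containing all other ingroup taxa, so it is the earliest-diverging (most basal) ingroup lineage.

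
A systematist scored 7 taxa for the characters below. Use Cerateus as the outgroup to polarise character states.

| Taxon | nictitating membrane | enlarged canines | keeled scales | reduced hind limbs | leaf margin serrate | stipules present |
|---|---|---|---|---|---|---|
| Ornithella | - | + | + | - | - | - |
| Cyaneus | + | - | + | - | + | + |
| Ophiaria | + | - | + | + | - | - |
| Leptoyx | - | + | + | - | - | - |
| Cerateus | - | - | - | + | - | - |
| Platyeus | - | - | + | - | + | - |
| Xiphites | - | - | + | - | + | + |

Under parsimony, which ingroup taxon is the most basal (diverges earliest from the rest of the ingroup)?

Ophiaria

Character polarity is set by the outgroup: the derived state is whichever differs from the outgroup's state, so for reduced hind limbs the derived state is '-', and for the remaining characters it is '+'.
nictitating membrane groups Cyaneus and Ophiaria, which is incompatible with the clades supported by the remaining characters; treating it as convergent (homoplasy) costs fewer steps than any alternative tree.
enlarged canines: derived state '+' in Leptoyx and Ornithella only — synapomorphy for {Leptoyx, Ornithella}.
keeled scales (derived state '+') is shared by all ingroup taxa — unites the whole ingroup.
reduced hind limbs (derived state '-') is shared by Cyaneus, Leptoyx, Ornithella, Platyeus, and Xiphites — a synapomorphy uniting that clade.
leaf margin serrate: derived state '+' in Cyaneus, Platyeus, and Xiphites only — synapomorphy for {Cyaneus, Platyeus, Xiphites}.
Only Cyaneus and Xiphites show the derived state '+' for stipules present, supporting them as a clade.
Most parsimonious ingroup topology: ((((Xiphites,Cyaneus),Platyeus),(Ornithella,Leptoyx)),Ophiaria).
Ophiaria is sister to the clade containing all other ingroup taxa, so it is the earliest-diverging (most basal) ingroup lineage.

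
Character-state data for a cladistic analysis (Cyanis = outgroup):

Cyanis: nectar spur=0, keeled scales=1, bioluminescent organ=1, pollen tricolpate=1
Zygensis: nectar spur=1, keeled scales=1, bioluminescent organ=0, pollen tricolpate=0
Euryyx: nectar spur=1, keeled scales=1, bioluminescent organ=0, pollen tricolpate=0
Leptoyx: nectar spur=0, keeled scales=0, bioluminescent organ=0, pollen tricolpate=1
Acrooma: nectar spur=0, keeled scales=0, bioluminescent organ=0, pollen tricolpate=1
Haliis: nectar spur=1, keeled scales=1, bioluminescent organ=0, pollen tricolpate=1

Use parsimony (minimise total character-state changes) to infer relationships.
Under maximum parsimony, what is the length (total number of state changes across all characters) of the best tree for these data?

4

Character polarity is set by the outgroup: the derived state is whichever differs from the outgroup's state, so for keeled scales, bioluminescent organ, pollen tricolpate the derived state is '0', and for the remaining characters it is '1'.
nectar spur (derived state '1') is shared by Euryyx, Haliis, and Zygensis — a synapomorphy uniting that clade.
keeled scales: derived state '0' in Acrooma and Leptoyx only — synapomorphy for {Acrooma, Leptoyx}.
bioluminescent organ (derived state '0') is shared by all ingroup taxa — unites the whole ingroup.
pollen tricolpate (derived state '0') is shared by Euryyx and Zygensis — a synapomorphy uniting that clade.
Most parsimonious ingroup topology: (((Zygensis,Euryyx),Haliis),(Leptoyx,Acrooma)).
Changes per character on this tree: nectar spur: 1; keeled scales: 1; bioluminescent organ: 1; pollen tricolpate: 1.
Total = 4.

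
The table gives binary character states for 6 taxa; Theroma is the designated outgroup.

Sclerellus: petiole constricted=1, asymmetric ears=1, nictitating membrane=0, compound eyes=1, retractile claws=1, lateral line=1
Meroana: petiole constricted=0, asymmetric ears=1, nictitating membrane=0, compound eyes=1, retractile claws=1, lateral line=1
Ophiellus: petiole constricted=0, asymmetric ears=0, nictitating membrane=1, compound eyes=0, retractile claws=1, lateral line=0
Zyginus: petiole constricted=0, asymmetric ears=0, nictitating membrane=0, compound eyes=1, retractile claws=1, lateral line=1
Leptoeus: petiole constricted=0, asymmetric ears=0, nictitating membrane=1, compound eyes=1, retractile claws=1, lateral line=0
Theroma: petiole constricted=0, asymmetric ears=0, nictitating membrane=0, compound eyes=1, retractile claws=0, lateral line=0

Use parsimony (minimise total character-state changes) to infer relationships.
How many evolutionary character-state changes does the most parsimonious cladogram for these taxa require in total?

Character polarity is set by the outgroup: the derived state is whichever differs from the outgroup's state, so for compound eyes the derived state is '0', and for the remaining characters it is '1'.
petiole constricted: derived state '1' in Sclerellus only — an autapomorphy, so it tells us nothing about relationships among taxa.
Only Meroana and Sclerellus show the derived state '1' for asymmetric ears, supporting them as a clade.
nictitating membrane (derived state '1') is shared by Leptoeus and Ophiellus — a synapomorphy uniting that clade.
compound eyes (derived state '0') is unique to Ophiellus (autapomorphy; uninformative for grouping).
retractile claws (derived state '1') is shared by all ingroup taxa — unites the whole ingroup.
lateral line (derived state '1') is shared by Meroana, Sclerellus, and Zyginus — a synapomorphy uniting that clade.
Most parsimonious ingroup topology: ((Ophiellus,Leptoeus),((Meroana,Sclerellus),Zyginus)).
Changes per character on this tree: petiole constricted: 1; asymmetric ears: 1; nictitating membrane: 1; compound eyes: 1; retractile claws: 1; lateral line: 1.
Total = 6.

6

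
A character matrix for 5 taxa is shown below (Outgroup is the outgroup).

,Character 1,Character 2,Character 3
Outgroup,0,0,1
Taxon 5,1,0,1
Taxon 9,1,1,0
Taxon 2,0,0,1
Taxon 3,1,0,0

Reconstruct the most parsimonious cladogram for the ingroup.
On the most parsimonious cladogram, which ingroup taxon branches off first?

Taxon 2

Character polarity is set by the outgroup: the derived state is whichever differs from the outgroup's state, so for Character 3 the derived state is '0', and for the remaining characters it is '1'.
Character 1: derived state '1' in Taxon 3, Taxon 5, and Taxon 9 only — synapomorphy for {Taxon 3, Taxon 5, Taxon 9}.
Character 2 (derived state '1') is unique to Taxon 9 (autapomorphy; uninformative for grouping).
Character 3: derived state '0' in Taxon 3 and Taxon 9 only — synapomorphy for {Taxon 3, Taxon 9}.
Most parsimonious ingroup topology: ((Taxon 5,(Taxon 9,Taxon 3)),Taxon 2).
Taxon 2 is sister to the clade containing all other ingroup taxa, so it is the earliest-diverging (most basal) ingroup lineage.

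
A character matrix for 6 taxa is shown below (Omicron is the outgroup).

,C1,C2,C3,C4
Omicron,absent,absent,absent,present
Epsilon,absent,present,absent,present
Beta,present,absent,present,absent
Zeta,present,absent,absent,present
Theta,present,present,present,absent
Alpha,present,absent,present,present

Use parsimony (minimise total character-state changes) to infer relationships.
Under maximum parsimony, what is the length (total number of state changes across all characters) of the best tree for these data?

Character polarity is set by the outgroup: the derived state is whichever differs from the outgroup's state, so for C4 the derived state is 'absent', and for the remaining characters it is 'present'.
Only Alpha, Beta, Theta, and Zeta show the derived state 'present' for C1, supporting them as a clade.
C2 (state 'present') occurs in Epsilon and Theta but conflicts with the nesting implied by the other characters — most parsimoniously interpreted as homoplasy.
Only Alpha, Beta, and Theta show the derived state 'present' for C3, supporting them as a clade.
Only Beta and Theta show the derived state 'absent' for C4, supporting them as a clade.
Most parsimonious ingroup topology: (Epsilon,(((Beta,Theta),Alpha),Zeta)).
Changes per character on this tree: C1: 1; C2: 2; C3: 1; C4: 1.
Total = 5.

5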